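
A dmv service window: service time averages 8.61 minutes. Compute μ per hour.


μ = 1/(service time) in consistent units.
1 hour = 60 min, so μ = 60/8.61 = 6.9686 per hour

Final: 6.9686 /hr


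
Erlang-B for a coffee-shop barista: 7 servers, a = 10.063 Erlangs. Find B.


B(c,a) = (a^c/c!) / Σ_{k=0}^{c} a^k/k!
a^7/7! = 2073.298208
Σ terms (k=0..7): 1.00000 + 10.06300 + 50.63198 + 169.83655 + 427.26631 + 859.91617 + 1442.22274 + 2073.29821 = 5034.234971
B = 2073.298208/5034.234971 = 0.411840

Final: 0.411840


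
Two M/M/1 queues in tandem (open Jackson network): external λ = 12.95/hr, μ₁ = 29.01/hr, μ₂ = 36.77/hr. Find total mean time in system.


Each node sees arrival rate λ = 12.95/hr (tandem ⇒ throughput preserved).
W₁ = 1/(μ₁−λ) = 1/(29.01−12.95) = 0.06227 hr
W₂ = 1/(μ₂−λ) = 1/(36.77−12.95) = 0.04198 hr
W_total = W₁ + W₂ = 0.06227 + 0.04198 = 0.10425 hr

Final: 0.10425 hr


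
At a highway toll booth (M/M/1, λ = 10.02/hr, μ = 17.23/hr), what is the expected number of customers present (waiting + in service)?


ρ = λ/μ = 10.02/17.23 = 0.5815
L = ρ/(1−ρ) = 0.5815/(1 − 0.5815) = 0.5815/0.4185 = 1.3897

Final: 1.3897


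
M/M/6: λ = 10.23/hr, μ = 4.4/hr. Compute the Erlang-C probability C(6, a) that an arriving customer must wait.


a = λ/μ = 2.3250; ρ = a/6 = 0.3875
P₀ = 0.097425 (from M/M/c formula)
C(c,a) = [a^c/(c!(1−ρ))]·P₀ = [157.95659/(720·0.6125)]·0.097425
= 0.35818·0.097425 = 0.034895

Final: 0.034895


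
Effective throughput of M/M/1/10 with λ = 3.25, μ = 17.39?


ρ = 0.1869; P_K = (1−ρ)ρ^10/(1−ρ^11) = 0.00000004227
λ_eff = λ(1 − P_K) = 3.25·(1 − 0.00000004227) = 3.25·1.000000 = 3.2500 /hr

Final: 3.2500 /hr


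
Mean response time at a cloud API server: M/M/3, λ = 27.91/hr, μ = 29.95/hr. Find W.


a = 0.9319; ρ = 0.3106; P₀ = 0.390359
Lq = P₀·a^c·ρ/(c!(1−ρ)²) = 0.03441
Wq = Lq/λ = 0.03441/27.91 = 0.001233 hr
W = Wq + 1/μ = 0.001233 + 0.03339 = 0.03462 hr

Final: 0.03462 hr


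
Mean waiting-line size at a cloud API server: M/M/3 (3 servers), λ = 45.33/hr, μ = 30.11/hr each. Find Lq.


a = λ/μ = 1.5055; ρ = a/3 = 0.5018
P₀ = 0.209194
Lq = P₀·a^c·ρ / (c!·(1−ρ)²) = 0.209194·3.41212·0.5018/(6·0.24818)
= 0.24056

Final: 0.24056


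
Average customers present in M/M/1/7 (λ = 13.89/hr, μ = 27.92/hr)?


ρ = 13.89/27.92 = 0.4975
L = ρ[1 − (K+1)ρ^K + Kρ^(K+1)] / [(1−ρ)(1−ρ^(K+1))]
Numerator: 0.4975·(1 − 8·0.007542 + 7·0.003752) = 0.480542
Denominator: (0.5025)·(0.996248) = 0.500622
L = 0.480542/0.500622 = 0.9599

Final: 0.9599


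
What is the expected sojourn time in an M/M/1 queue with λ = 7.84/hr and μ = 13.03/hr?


W = 1/(μ−λ) = 1/(13.03 − 7.84) = 1/5.19 = 0.1927 hr

Final: 0.1927 hr


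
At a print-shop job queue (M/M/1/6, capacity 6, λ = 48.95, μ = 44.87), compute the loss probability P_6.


ρ = λ/μ = 48.95/44.87 = 1.0909
P_K = (1−ρ)ρ^K/(1−ρ^(K+1)) = (-0.09093·1.685698)/(1 − 1.838977)
= -0.153279/-0.838977 = 0.182698

Final: 0.182698


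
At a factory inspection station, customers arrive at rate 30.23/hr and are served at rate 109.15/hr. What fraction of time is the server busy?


ρ = λ/μ = 30.23/109.15 = 0.2770

Final: 0.2770


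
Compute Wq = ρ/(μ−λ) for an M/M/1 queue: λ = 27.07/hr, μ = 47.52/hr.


ρ = 27.07/47.52 = 0.5697
Wq = ρ/(μ−λ) = 0.5697/(47.52 − 27.07) = 0.5697/20.45 = 0.02786 hr

Final: 0.02786 hr


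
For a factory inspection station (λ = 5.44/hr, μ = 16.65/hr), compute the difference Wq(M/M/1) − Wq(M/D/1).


ρ = 5.44/16.65 = 0.3267
Wq(M/M/1) = ρ/(μ−λ) = 0.3267/11.21 = 0.02915 hr
Wq(M/D/1) = ρ/(2(μ−λ)) = 0.01457 hr
Savings = 0.02915 − 0.01457 = 0.01457 hr

Final: 0.01457 hr


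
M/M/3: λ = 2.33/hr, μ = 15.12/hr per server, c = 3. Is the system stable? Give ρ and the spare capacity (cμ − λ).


Total capacity cμ = 3·15.12 = 45.36/hr
ρ = λ/(cμ) = 2.33/45.36 = 0.05137
Stable ⇔ ρ < 1: YES
Spare capacity = cμ − λ = 45.36 − 2.33 = 43.03/hr

Final: ρ = 0.05137; stable; margin = 43.03/hr


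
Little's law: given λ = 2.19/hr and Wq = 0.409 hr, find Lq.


Lq = λWq = 2.19·0.409 = 0.8957

Final: 0.8957


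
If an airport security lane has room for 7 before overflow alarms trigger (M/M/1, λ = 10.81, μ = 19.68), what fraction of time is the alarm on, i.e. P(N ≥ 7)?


ρ = 10.81/19.68 = 0.5493
P(N ≥ n) = ρ^n = 0.5493^7 = 0.015087

Final: 0.015087


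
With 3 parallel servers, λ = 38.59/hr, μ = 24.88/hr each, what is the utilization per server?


ρ = λ/(cμ) = 38.59/(3·24.88) = 38.59/74.64 = 0.5170

Final: 0.5170


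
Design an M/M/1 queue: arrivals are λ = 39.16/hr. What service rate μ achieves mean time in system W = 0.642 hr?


W = 1/(μ−λ) ⇒ μ − λ = 1/W = 1/0.642 = 1.5576
μ = λ + 1/W = 39.16 + 1.5576 = 40.7176 per hr

Final: 40.7176 /hr


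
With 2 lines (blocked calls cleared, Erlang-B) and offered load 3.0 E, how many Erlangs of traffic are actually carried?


B(2,3.0) = 0.529412 (Erlang-B)
Carried load = a(1 − B) = 3.0·(1 − 0.529412) = 3.0·0.470588 = 1.4118 E

Final: 1.4118 Erlangs


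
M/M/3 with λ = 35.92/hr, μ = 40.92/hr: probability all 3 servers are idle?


a = λ/μ = 35.92/40.92 = 0.8778; ρ = a/c = 0.2926
Σ_{k=0}^{2} a^k/k! (terms k=0..2) = 1.00000 + 0.87781 + 0.38528 = 2.26309
Tail: a^3/(3!(1−ρ)) = 0.67640/(6·0.7074) = 0.15936
P₀ = 1/(2.26309 + 0.15936) = 1/2.42245 = 0.412805

Final: 0.412805


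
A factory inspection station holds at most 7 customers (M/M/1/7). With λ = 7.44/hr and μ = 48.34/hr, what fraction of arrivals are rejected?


ρ = λ/μ = 7.44/48.34 = 0.1539
P_K = (1−ρ)ρ^K/(1−ρ^(K+1)) = (0.8461·0.000002046)/(1 − 0.0000003149)
= 0.000001731/1.000000 = 0.000001731

Final: 0.000001731


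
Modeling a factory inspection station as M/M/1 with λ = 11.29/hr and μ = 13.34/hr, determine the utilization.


ρ = λ/μ = 11.29/13.34 = 0.8463

Final: 0.8463


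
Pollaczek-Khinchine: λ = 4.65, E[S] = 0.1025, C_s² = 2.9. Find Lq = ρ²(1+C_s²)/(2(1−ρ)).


ρ = λ·E[S] = 4.65·0.1025 = 0.4766
Lq = ρ²(1+C_s²)/(2(1−ρ)) = 0.2272·(1+2.9)/(2·0.5234)
= 0.2272·3.9000/1.0467 = 0.84640

Final: 0.84640


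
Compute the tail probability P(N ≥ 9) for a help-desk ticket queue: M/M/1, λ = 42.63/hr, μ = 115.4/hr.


ρ = 42.63/115.4 = 0.3694
P(N ≥ n) = ρ^n = 0.3694^9 = 0.0001281

Final: 0.0001281


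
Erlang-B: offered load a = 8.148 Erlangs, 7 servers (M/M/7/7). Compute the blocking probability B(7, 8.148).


B(c,a) = (a^c/c!) / Σ_{k=0}^{c} a^k/k!
a^7/7! = 473.071305
Σ terms (k=0..7): 1.00000 + 8.14800 + 33.19495 + 90.15749 + 183.65081 + 299.27735 + 406.41865 + 473.07130 = 1494.918554
B = 473.071305/1494.918554 = 0.316453

Final: 0.316453


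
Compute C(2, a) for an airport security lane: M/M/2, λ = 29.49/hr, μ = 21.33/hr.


a = λ/μ = 1.3826; ρ = a/2 = 0.6913
P₀ = 0.182536 (from M/M/c formula)
C(c,a) = [a^c/(c!(1−ρ))]·P₀ = [1.91147/(2·0.3087)]·0.182536
= 3.09580·0.182536 = 0.565096

Final: 0.565096


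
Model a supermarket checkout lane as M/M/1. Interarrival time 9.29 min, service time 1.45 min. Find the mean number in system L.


λ = 60/9.29 = 6.4586 /hr
μ = 60/1.45 = 41.3793 /hr
ρ = λ/μ = 6.4586/41.3793 = 0.1561
L = ρ/(1−ρ) = 0.1561/0.8439 = 0.1849

Final: 0.1849


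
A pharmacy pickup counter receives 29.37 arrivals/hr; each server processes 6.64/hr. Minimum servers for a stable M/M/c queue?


Stability requires cμ > λ ⇔ c > λ/μ.
λ/μ = 29.37/6.64 = 4.4232
Minimum integer c = ⌊4.4232⌋ + 1 = 5
Check: 5·6.64 = 33.20 > 29.37, while 4·6.64 = 26.56 ≤ 29.37

Final: 5 servers


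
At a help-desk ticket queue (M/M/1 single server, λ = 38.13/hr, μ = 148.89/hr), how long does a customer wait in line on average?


ρ = 38.13/148.89 = 0.2561
Wq = ρ/(μ−λ) = 0.2561/(148.89 − 38.13) = 0.2561/110.76 = 0.002312 hr

Final: 0.002312 hr


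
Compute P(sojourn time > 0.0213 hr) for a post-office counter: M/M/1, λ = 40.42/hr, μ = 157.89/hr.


W ~ Exponential(μ−λ) for M/M/1.
μ − λ = 157.89 − 40.42 = 117.4700
P(W > t) = e^{−(μ−λ)t} = e^{−2.5021} = 0.081912

Final: 0.081912


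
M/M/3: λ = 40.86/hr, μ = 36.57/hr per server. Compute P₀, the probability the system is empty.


a = λ/μ = 40.86/36.57 = 1.1173; ρ = a/c = 0.3724
Σ_{k=0}^{2} a^k/k! (terms k=0..2) = 1.00000 + 1.11731 + 0.62419 = 2.74150
Tail: a^3/(3!(1−ρ)) = 1.39483/(6·0.6276) = 0.37043
P₀ = 1/(2.74150 + 0.37043) = 1/3.11193 = 0.321344

Final: 0.321344


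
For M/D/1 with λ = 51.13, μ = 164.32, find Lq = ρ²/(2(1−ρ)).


ρ = 51.13/164.32 = 0.3112
M/D/1: Lq = ρ²/(2(1−ρ)) = 0.09682/(2·0.6888) = 0.07028

Final: 0.07028


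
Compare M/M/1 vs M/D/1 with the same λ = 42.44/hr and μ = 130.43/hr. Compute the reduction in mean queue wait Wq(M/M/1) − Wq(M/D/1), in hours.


ρ = 42.44/130.43 = 0.3254
Wq(M/M/1) = ρ/(μ−λ) = 0.3254/87.99 = 0.003698 hr
Wq(M/D/1) = ρ/(2(μ−λ)) = 0.001849 hr
Savings = 0.003698 − 0.001849 = 0.001849 hr

Final: 0.001849 hr


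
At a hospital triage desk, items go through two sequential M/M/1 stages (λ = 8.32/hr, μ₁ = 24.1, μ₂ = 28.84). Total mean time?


Each node sees arrival rate λ = 8.32/hr (tandem ⇒ throughput preserved).
W₁ = 1/(μ₁−λ) = 1/(24.1−8.32) = 0.06337 hr
W₂ = 1/(μ₂−λ) = 1/(28.84−8.32) = 0.04873 hr
W_total = W₁ + W₂ = 0.06337 + 0.04873 = 0.11210 hr

Final: 0.11210 hr


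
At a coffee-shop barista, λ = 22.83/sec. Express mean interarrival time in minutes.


Mean interarrival time = 1/λ = 1/22.83 second = 0.04380 second
In minutes: 0.04380 × 0.0166667 = 0.0007300 min

Final: 0.0007300 min


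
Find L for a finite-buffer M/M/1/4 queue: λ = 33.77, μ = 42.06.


ρ = 33.77/42.06 = 0.8029
L = ρ[1 − (K+1)ρ^K + Kρ^(K+1)] / [(1−ρ)(1−ρ^(K+1))]
Numerator: 0.8029·(1 − 5·0.415573 + 4·0.333664) = 0.206177
Denominator: (0.1971)·(0.666336) = 0.131334
L = 0.206177/0.131334 = 1.5699

Final: 1.5699


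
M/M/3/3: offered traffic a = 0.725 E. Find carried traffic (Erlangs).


B(3,0.725) = 0.030962 (Erlang-B)
Carried load = a(1 − B) = 0.725·(1 − 0.030962) = 0.725·0.969038 = 0.7026 E

Final: 0.7026 Erlangs


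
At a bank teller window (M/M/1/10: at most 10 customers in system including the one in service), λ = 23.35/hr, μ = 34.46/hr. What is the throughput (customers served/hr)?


ρ = 0.6776; P_K = (1−ρ)ρ^10/(1−ρ^11) = 0.006671
λ_eff = λ(1 − P_K) = 23.35·(1 − 0.006671) = 23.35·0.993329 = 23.1942 /hr

Final: 23.1942 /hr


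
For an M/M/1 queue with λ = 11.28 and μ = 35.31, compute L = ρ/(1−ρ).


ρ = λ/μ = 11.28/35.31 = 0.3195
L = ρ/(1−ρ) = 0.3195/(1 − 0.3195) = 0.3195/0.6805 = 0.4694

Final: 0.4694


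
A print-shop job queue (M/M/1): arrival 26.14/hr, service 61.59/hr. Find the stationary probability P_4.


ρ = 26.14/61.59 = 0.4244
P_n = (1−ρ)·ρ^n = (1 − 0.4244)·0.4244^4 = 0.5756·0.032448 = 0.018676

Final: 0.018676


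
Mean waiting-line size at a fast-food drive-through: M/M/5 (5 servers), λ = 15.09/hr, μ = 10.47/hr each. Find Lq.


a = λ/μ = 1.4413; ρ = a/5 = 0.2883
P₀ = 0.236326
Lq = P₀·a^c·ρ / (c!·(1−ρ)²) = 0.236326·6.21889·0.2883/(120·0.50659)
= 0.006969

Final: 0.006969


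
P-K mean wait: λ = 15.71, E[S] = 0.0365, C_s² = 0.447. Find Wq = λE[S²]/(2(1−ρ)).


ρ = λ·E[S] = 15.71·0.0365 = 0.5734
E[S²] = E[S]²(1+C_s²) = 0.0365²·(1+0.447) = 0.001928
Wq = λ·E[S²]/(2(1−ρ)) = 15.71·0.001928/(2·0.4266) = 0.03550 hr

Final: 0.03550 hr


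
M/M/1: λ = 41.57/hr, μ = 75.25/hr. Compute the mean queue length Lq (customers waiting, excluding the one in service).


ρ = 41.57/75.25 = 0.5524
Lq = ρ²/(1−ρ) = 0.3052/0.4476 = 0.6818

Final: 0.6818


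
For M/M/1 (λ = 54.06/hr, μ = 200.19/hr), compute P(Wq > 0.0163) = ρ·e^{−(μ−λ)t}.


ρ = 54.06/200.19 = 0.2700
P(Wq > t) = ρ·e^{−(μ−λ)t} = 0.2700·e^{−2.3819}
= 0.2700·0.092373 = 0.024945

Final: 0.024945


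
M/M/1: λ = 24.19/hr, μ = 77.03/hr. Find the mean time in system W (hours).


W = 1/(μ−λ) = 1/(77.03 − 24.19) = 1/52.84 = 0.01893 hr

Final: 0.01893 hr


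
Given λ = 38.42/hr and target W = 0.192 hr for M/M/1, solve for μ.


W = 1/(μ−λ) ⇒ μ − λ = 1/W = 1/0.192 = 5.2083
μ = λ + 1/W = 38.42 + 5.2083 = 43.6283 per hr

Final: 43.6283 /hr


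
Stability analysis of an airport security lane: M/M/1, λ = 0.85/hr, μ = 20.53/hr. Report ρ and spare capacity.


Total capacity cμ = 1·20.53 = 20.53/hr
ρ = λ/(cμ) = 0.85/20.53 = 0.04140
Stable ⇔ ρ < 1: YES
Spare capacity = cμ − λ = 20.53 − 0.85 = 19.68/hr

Final: ρ = 0.04140; stable; margin = 19.68/hr


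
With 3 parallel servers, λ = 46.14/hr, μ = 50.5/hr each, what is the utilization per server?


ρ = λ/(cμ) = 46.14/(3·50.5) = 46.14/151.50 = 0.3046

Final: 0.3046


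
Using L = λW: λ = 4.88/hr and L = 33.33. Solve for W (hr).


W = L/λ = 33.33/4.88 = 6.8299 hr

Final: 6.8299 hr


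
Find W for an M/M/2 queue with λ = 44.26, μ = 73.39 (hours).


a = 0.6031; ρ = 0.3015; P₀ = 0.536642
Lq = P₀·a^c·ρ/(c!(1−ρ)²) = 0.06032
Wq = Lq/λ = 0.06032/44.26 = 0.001363 hr
W = Wq + 1/μ = 0.001363 + 0.01363 = 0.01499 hr

Final: 0.01499 hr


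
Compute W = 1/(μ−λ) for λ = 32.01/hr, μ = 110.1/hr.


W = 1/(μ−λ) = 1/(110.1 − 32.01) = 1/78.09 = 0.01281 hr

Final: 0.01281 hr


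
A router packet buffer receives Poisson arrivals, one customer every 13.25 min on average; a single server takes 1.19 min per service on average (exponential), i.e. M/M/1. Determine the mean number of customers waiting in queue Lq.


λ = 60/13.25 = 4.5283 /hr
μ = 60/1.19 = 50.4202 /hr
ρ = λ/μ = 4.5283/50.4202 = 0.08981
Lq = ρ²/(1−ρ) = 0.008066/0.9102 = 0.008862

Final: 0.008862


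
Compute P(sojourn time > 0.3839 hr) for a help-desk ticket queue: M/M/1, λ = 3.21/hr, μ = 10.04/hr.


W ~ Exponential(μ−λ) for M/M/1.
μ − λ = 10.04 − 3.21 = 6.8300
P(W > t) = e^{−(μ−λ)t} = e^{−2.6220} = 0.072655

Final: 0.072655


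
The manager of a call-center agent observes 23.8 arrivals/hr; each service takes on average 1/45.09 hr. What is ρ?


ρ = λ/μ = 23.8/45.09 = 0.5278

Final: 0.5278


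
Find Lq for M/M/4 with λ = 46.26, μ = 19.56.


a = λ/μ = 2.3650; ρ = a/4 = 0.5913
P₀ = 0.086537
Lq = P₀·a^c·ρ / (c!·(1−ρ)²) = 0.086537·31.28579·0.5913/(24·0.16707)
= 0.39922

Final: 0.39922


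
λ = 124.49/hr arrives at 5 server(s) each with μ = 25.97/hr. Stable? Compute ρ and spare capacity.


Total capacity cμ = 5·25.97 = 129.85/hr
ρ = λ/(cμ) = 124.49/129.85 = 0.9587
Stable ⇔ ρ < 1: YES
Spare capacity = cμ − λ = 129.85 − 124.49 = 5.36/hr

Final: ρ = 0.9587; stable; margin = 5.36/hr


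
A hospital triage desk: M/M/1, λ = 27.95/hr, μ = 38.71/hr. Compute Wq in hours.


ρ = 27.95/38.71 = 0.7220
Wq = ρ/(μ−λ) = 0.7220/(38.71 − 27.95) = 0.7220/10.76 = 0.06710 hr

Final: 0.06710 hr


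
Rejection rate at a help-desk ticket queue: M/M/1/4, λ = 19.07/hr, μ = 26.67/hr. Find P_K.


ρ = λ/μ = 19.07/26.67 = 0.7150
P_K = (1−ρ)ρ^K/(1−ρ^(K+1)) = (0.2850·0.261403)/(1 − 0.186913)
= 0.074491/0.813087 = 0.091614

Final: 0.091614


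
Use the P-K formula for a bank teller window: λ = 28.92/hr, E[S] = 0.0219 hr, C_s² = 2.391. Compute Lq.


ρ = λ·E[S] = 28.92·0.0219 = 0.6333
Lq = ρ²(1+C_s²)/(2(1−ρ)) = 0.4011·(1+2.391)/(2·0.3667)
= 0.4011·3.3910/0.7333 = 1.85493

Final: 1.85493


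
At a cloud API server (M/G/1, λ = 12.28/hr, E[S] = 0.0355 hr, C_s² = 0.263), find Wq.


ρ = λ·E[S] = 12.28·0.0355 = 0.4359
E[S²] = E[S]²(1+C_s²) = 0.0355²·(1+0.263) = 0.001592
Wq = λ·E[S²]/(2(1−ρ)) = 12.28·0.001592/(2·0.5641) = 0.01733 hr

Final: 0.01733 hr


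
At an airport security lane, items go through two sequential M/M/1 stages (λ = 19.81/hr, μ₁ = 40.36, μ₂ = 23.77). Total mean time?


Each node sees arrival rate λ = 19.81/hr (tandem ⇒ throughput preserved).
W₁ = 1/(μ₁−λ) = 1/(40.36−19.81) = 0.04866 hr
W₂ = 1/(μ₂−λ) = 1/(23.77−19.81) = 0.25253 hr
W_total = W₁ + W₂ = 0.04866 + 0.25253 = 0.30119 hr

Final: 0.30119 hr


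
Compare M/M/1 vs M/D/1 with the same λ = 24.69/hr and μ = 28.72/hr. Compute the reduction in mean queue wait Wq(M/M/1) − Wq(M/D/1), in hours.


ρ = 24.69/28.72 = 0.8597
Wq(M/M/1) = ρ/(μ−λ) = 0.8597/4.03 = 0.21332 hr
Wq(M/D/1) = ρ/(2(μ−λ)) = 0.10666 hr
Savings = 0.21332 − 0.10666 = 0.10666 hr

Final: 0.10666 hr


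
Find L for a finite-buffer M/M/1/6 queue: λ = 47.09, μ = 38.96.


ρ = 47.09/38.96 = 1.2087
L = ρ[1 − (K+1)ρ^K + Kρ^(K+1)] / [(1−ρ)(1−ρ^(K+1))]
Numerator: 1.2087·(1 − 7·3.117873 + 6·3.768497) = 2.158538
Denominator: (-0.2087)·(-2.768497) = 0.577718
L = 2.158538/0.577718 = 3.7363

Final: 3.7363


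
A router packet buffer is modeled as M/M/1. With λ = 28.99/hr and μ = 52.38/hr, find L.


ρ = λ/μ = 28.99/52.38 = 0.5535
L = ρ/(1−ρ) = 0.5535/(1 − 0.5535) = 0.5535/0.4465 = 1.2394

Final: 1.2394


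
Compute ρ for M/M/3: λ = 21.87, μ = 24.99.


ρ = λ/(cμ) = 21.87/(3·24.99) = 21.87/74.97 = 0.2917

Final: 0.2917


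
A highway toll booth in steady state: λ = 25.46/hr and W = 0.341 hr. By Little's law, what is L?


L = λW = 25.46·0.341 = 8.6819

Final: 8.6819


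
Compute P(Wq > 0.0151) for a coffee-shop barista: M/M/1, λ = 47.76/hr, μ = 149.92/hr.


ρ = 47.76/149.92 = 0.3186
P(Wq > t) = ρ·e^{−(μ−λ)t} = 0.3186·e^{−1.5426}
= 0.3186·0.213821 = 0.068117

Final: 0.068117


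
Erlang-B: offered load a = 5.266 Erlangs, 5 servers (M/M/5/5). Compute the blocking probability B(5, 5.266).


B(c,a) = (a^c/c!) / Σ_{k=0}^{c} a^k/k!
a^5/5! = 33.746056
Σ terms (k=0..5): 1.00000 + 5.26600 + 13.86538 + 24.33836 + 32.04145 + 33.74606 = 110.257246
B = 33.746056/110.257246 = 0.306067

Final: 0.306067


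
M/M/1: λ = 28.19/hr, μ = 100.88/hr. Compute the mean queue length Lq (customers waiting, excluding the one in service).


ρ = 28.19/100.88 = 0.2794
Lq = ρ²/(1−ρ) = 0.07809/0.7206 = 0.1084

Final: 0.1084


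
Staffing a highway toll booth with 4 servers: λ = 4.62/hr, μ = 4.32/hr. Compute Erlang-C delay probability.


a = λ/μ = 1.0694; ρ = a/4 = 0.2674
P₀ = 0.342519 (from M/M/c formula)
C(c,a) = [a^c/(c!(1−ρ))]·P₀ = [1.30808/(24·0.7326)]·0.342519
= 0.07439·0.342519 = 0.025481

Final: 0.025481


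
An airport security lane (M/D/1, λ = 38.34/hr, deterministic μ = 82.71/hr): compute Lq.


ρ = 38.34/82.71 = 0.4635
M/D/1: Lq = ρ²/(2(1−ρ)) = 0.2149/(2·0.5365) = 0.20028

Final: 0.20028


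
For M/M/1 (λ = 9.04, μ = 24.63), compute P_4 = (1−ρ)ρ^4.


ρ = 9.04/24.63 = 0.3670
P_n = (1−ρ)·ρ^n = (1 − 0.3670)·0.3670^4 = 0.6330·0.018147 = 0.011487

Final: 0.011487


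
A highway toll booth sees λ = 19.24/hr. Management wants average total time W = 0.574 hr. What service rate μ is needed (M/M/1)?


W = 1/(μ−λ) ⇒ μ − λ = 1/W = 1/0.574 = 1.7422
μ = λ + 1/W = 19.24 + 1.7422 = 20.9822 per hr

Final: 20.9822 /hr


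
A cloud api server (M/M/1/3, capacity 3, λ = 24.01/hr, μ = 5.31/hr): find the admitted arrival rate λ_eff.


ρ = 4.5217; P_K = (1−ρ)ρ^3/(1−ρ^4) = 0.780710
λ_eff = λ(1 − P_K) = 24.01·(1 − 0.780710) = 24.01·0.219290 = 5.2652 /hr

Final: 5.2652 /hr


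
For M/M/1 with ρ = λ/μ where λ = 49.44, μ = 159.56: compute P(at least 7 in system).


ρ = 49.44/159.56 = 0.3099
P(N ≥ n) = ρ^n = 0.3099^7 = 0.0002742

Final: 0.0002742


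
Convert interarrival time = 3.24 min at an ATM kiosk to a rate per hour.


λ = 1/(interarrival time) in consistent units.
1 hour = 60 min, so λ = 60/3.24 = 18.5185 per hour

Final: 18.5185 /hr


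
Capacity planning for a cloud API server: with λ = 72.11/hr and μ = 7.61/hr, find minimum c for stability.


Stability requires cμ > λ ⇔ c > λ/μ.
λ/μ = 72.11/7.61 = 9.4757
Minimum integer c = ⌊9.4757⌋ + 1 = 10
Check: 10·7.61 = 76.10 > 72.11, while 9·7.61 = 68.49 ≤ 72.11

Final: 10 servers


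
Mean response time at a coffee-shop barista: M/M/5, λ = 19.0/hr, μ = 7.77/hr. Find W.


a = 2.4453; ρ = 0.4891; P₀ = 0.084834
Lq = P₀·a^c·ρ/(c!(1−ρ)²) = 0.11579
Wq = Lq/λ = 0.11579/19.0 = 0.006094 hr
W = Wq + 1/μ = 0.006094 + 0.12870 = 0.13479 hr

Final: 0.13479 hr


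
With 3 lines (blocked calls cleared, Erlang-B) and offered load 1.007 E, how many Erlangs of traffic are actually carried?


B(3,1.007) = 0.063404 (Erlang-B)
Carried load = a(1 − B) = 1.007·(1 − 0.063404) = 1.007·0.936596 = 0.9432 E

Final: 0.9432 Erlangs


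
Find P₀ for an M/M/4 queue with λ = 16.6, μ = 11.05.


a = λ/μ = 16.6/11.05 = 1.5023; ρ = a/c = 0.3756
Σ_{k=0}^{3} a^k/k! (terms k=0..3) = 1.00000 + 1.50226 + 1.12840 + 0.56505 = 4.19571
Tail: a^4/(4!(1−ρ)) = 5.09311/(24·0.6244) = 0.33985
P₀ = 1/(4.19571 + 0.33985) = 1/4.53556 = 0.220480

Final: 0.220480


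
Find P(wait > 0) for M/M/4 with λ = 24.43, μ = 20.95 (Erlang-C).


a = λ/μ = 1.1661; ρ = a/4 = 0.2915
P₀ = 0.310651 (from M/M/c formula)
C(c,a) = [a^c/(c!(1−ρ))]·P₀ = [1.84909/(24·0.7085)]·0.310651
= 0.10875·0.310651 = 0.033783

Final: 0.033783


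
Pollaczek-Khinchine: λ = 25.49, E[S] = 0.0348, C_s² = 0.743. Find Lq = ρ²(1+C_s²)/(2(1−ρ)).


ρ = λ·E[S] = 25.49·0.0348 = 0.8871
Lq = ρ²(1+C_s²)/(2(1−ρ)) = 0.7869·(1+0.743)/(2·0.1129)
= 0.7869·1.7430/0.2259 = 6.07137

Final: 6.07137


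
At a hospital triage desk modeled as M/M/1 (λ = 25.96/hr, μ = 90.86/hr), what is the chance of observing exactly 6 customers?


ρ = 25.96/90.86 = 0.2857
P_n = (1−ρ)·ρ^n = (1 − 0.2857)·0.2857^6 = 0.7143·0.0005440 = 0.0003886

Final: 0.0003886


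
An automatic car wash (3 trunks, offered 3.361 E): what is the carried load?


B(3,3.361) = 0.387331 (Erlang-B)
Carried load = a(1 − B) = 3.361·(1 − 0.387331) = 3.361·0.612669 = 2.0592 E

Final: 2.0592 Erlangs


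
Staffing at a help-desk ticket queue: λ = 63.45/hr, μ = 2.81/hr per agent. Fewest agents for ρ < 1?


Stability requires cμ > λ ⇔ c > λ/μ.
λ/μ = 63.45/2.81 = 22.5801
Minimum integer c = ⌊22.5801⌋ + 1 = 23
Check: 23·2.81 = 64.63 > 63.45, while 22·2.81 = 61.82 ≤ 63.45

Final: 23 servers


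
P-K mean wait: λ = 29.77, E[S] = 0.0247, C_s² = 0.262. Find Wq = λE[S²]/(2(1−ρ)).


ρ = λ·E[S] = 29.77·0.0247 = 0.7353
E[S²] = E[S]²(1+C_s²) = 0.0247²·(1+0.262) = 0.0007699
Wq = λ·E[S²]/(2(1−ρ)) = 29.77·0.0007699/(2·0.2647) = 0.04330 hr

Final: 0.04330 hr


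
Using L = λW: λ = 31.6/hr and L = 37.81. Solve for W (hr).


W = L/λ = 37.81/31.6 = 1.1965 hr

Final: 1.1965 hr


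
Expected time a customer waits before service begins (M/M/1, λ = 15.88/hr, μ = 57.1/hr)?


ρ = 15.88/57.1 = 0.2781
Wq = ρ/(μ−λ) = 0.2781/(57.1 − 15.88) = 0.2781/41.22 = 0.006747 hr

Final: 0.006747 hr


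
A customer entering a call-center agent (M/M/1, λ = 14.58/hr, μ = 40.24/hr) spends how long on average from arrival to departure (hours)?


W = 1/(μ−λ) = 1/(40.24 − 14.58) = 1/25.66 = 0.03897 hr

Final: 0.03897 hr


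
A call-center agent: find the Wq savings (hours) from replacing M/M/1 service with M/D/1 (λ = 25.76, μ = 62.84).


ρ = 25.76/62.84 = 0.4099
Wq(M/M/1) = ρ/(μ−λ) = 0.4099/37.08 = 0.01106 hr
Wq(M/D/1) = ρ/(2(μ−λ)) = 0.005528 hr
Savings = 0.01106 − 0.005528 = 0.005528 hr

Final: 0.005528 hr


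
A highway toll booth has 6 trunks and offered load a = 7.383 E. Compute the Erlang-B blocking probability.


B(c,a) = (a^c/c!) / Σ_{k=0}^{c} a^k/k!
a^6/6! = 224.938976
Σ terms (k=0..6): 1.00000 + 7.38300 + 27.25434 + 67.07294 + 123.79988 + 182.80291 + 224.93898 = 634.252051
B = 224.938976/634.252051 = 0.354652

Final: 0.354652


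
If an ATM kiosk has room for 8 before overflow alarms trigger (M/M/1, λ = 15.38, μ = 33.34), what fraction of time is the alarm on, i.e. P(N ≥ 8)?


ρ = 15.38/33.34 = 0.4613
P(N ≥ n) = ρ^n = 0.4613^8 = 0.002051

Final: 0.002051


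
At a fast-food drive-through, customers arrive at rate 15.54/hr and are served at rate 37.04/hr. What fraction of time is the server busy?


ρ = λ/μ = 15.54/37.04 = 0.4195

Final: 0.4195


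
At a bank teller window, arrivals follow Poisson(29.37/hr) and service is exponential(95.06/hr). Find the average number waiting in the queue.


ρ = 29.37/95.06 = 0.3090
Lq = ρ²/(1−ρ) = 0.09546/0.6910 = 0.1381

Final: 0.1381


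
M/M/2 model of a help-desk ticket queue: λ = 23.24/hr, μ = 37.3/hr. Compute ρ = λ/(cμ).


ρ = λ/(cμ) = 23.24/(2·37.3) = 23.24/74.60 = 0.3115

Final: 0.3115


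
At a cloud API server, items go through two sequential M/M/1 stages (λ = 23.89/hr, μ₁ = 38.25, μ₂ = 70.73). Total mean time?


Each node sees arrival rate λ = 23.89/hr (tandem ⇒ throughput preserved).
W₁ = 1/(μ₁−λ) = 1/(38.25−23.89) = 0.06964 hr
W₂ = 1/(μ₂−λ) = 1/(70.73−23.89) = 0.02135 hr
W_total = W₁ + W₂ = 0.06964 + 0.02135 = 0.09099 hr

Final: 0.09099 hr


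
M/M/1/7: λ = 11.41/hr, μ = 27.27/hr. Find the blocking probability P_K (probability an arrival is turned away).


ρ = λ/μ = 11.41/27.27 = 0.4184
P_K = (1−ρ)ρ^K/(1−ρ^(K+1)) = (0.5816·0.002245)/(1 − 0.0009393)
= 0.001306/0.999061 = 0.001307

Final: 0.001307


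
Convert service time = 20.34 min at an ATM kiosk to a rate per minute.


μ = 1/(service time) in consistent units.
1 minute = 1 min, so μ = 1/20.34 = 0.04916 per minute

Final: 0.04916 /min


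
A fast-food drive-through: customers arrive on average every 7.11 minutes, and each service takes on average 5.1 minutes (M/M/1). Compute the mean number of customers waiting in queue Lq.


λ = 60/7.11 = 8.4388 /hr
μ = 60/5.1 = 11.7647 /hr
ρ = λ/μ = 8.4388/11.7647 = 0.7173
Lq = ρ²/(1−ρ) = 0.5145/0.2827 = 1.8200

Final: 1.8200


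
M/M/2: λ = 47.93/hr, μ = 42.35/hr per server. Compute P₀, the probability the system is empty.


a = λ/μ = 47.93/42.35 = 1.1318; ρ = a/c = 0.5659
Σ_{k=0}^{1} a^k/k! (terms k=0..1) = 1.00000 + 1.13176 = 2.13176
Tail: a^2/(2!(1−ρ)) = 1.28088/(2·0.4341) = 1.47526
P₀ = 1/(2.13176 + 1.47526) = 1/3.60702 = 0.277237

Final: 0.277237


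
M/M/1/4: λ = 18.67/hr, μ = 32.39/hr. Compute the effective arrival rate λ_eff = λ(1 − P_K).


ρ = 0.5764; P_K = (1−ρ)ρ^4/(1−ρ^5) = 0.049938
λ_eff = λ(1 − P_K) = 18.67·(1 − 0.049938) = 18.67·0.950062 = 17.7377 /hr

Final: 17.7377 /hr


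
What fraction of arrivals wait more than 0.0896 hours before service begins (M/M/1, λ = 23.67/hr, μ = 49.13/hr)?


ρ = 23.67/49.13 = 0.4818
P(Wq > t) = ρ·e^{−(μ−λ)t} = 0.4818·e^{−2.2812}
= 0.4818·0.102160 = 0.049219

Final: 0.049219


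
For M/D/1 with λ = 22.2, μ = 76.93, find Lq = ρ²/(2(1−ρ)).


ρ = 22.2/76.93 = 0.2886
M/D/1: Lq = ρ²/(2(1−ρ)) = 0.08327/(2·0.7114) = 0.05853

Final: 0.05853


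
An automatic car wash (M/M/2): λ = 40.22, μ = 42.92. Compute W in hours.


a = 0.9371; ρ = 0.4685; P₀ = 0.361891
Lq = P₀·a^c·ρ/(c!(1−ρ)²) = 0.26359
Wq = Lq/λ = 0.26359/40.22 = 0.006554 hr
W = Wq + 1/μ = 0.006554 + 0.02330 = 0.02985 hr

Final: 0.02985 hr


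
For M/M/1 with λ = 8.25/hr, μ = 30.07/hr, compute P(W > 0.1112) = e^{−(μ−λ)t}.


W ~ Exponential(μ−λ) for M/M/1.
μ − λ = 30.07 − 8.25 = 21.8200
P(W > t) = e^{−(μ−λ)t} = e^{−2.4264} = 0.088356

Final: 0.088356


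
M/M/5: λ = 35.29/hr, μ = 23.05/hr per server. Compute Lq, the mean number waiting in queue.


a = λ/μ = 1.5310; ρ = a/5 = 0.3062
P₀ = 0.215930
Lq = P₀·a^c·ρ / (c!·(1−ρ)²) = 0.215930·8.41208·0.3062/(120·0.48135)
= 0.009629

Final: 0.009629


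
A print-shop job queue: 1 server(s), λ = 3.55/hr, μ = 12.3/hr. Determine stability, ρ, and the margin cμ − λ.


Total capacity cμ = 1·12.3 = 12.30/hr
ρ = λ/(cμ) = 3.55/12.30 = 0.2886
Stable ⇔ ρ < 1: YES
Spare capacity = cμ − λ = 12.30 − 3.55 = 8.75/hr

Final: ρ = 0.2886; stable; margin = 8.75/hr


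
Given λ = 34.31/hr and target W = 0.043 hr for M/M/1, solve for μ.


W = 1/(μ−λ) ⇒ μ − λ = 1/W = 1/0.043 = 23.2558
μ = λ + 1/W = 34.31 + 23.2558 = 57.5658 per hr

Final: 57.5658 /hr


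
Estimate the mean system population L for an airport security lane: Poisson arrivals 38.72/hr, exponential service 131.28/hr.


ρ = λ/μ = 38.72/131.28 = 0.2949
L = ρ/(1−ρ) = 0.2949/(1 − 0.2949) = 0.2949/0.7051 = 0.4183

Final: 0.4183


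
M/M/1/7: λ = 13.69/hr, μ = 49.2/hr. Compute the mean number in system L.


ρ = 13.69/49.2 = 0.2783
L = ρ[1 − (K+1)ρ^K + Kρ^(K+1)] / [(1−ρ)(1−ρ^(K+1))]
Numerator: 0.2783·(1 − 8·0.0001291 + 7·0.00003593) = 0.278035
Denominator: (0.7217)·(0.999964) = 0.721722
L = 0.278035/0.721722 = 0.3852

Final: 0.3852


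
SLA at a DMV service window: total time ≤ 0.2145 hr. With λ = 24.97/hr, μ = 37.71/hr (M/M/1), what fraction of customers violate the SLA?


W ~ Exponential(μ−λ) for M/M/1.
μ − λ = 37.71 − 24.97 = 12.7400
P(W > t) = e^{−(μ−λ)t} = e^{−2.7327} = 0.065041

Final: 0.065041


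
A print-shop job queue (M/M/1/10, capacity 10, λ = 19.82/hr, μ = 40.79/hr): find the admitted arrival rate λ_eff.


ρ = 0.4859; P_K = (1−ρ)ρ^10/(1−ρ^11) = 0.0003773
λ_eff = λ(1 − P_K) = 19.82·(1 − 0.0003773) = 19.82·0.999623 = 19.8125 /hr

Final: 19.8125 /hr


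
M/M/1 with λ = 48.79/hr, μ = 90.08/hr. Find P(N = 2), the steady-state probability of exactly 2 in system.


ρ = 48.79/90.08 = 0.5416
P_n = (1−ρ)·ρ^n = (1 − 0.5416)·0.5416^2 = 0.4584·0.293363 = 0.134469

Final: 0.134469


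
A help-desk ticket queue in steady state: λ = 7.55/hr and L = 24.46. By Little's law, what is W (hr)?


W = L/λ = 24.46/7.55 = 3.2397 hr

Final: 3.2397 hr


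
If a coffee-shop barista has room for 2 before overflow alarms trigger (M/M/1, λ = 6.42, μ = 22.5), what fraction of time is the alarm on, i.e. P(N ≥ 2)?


ρ = 6.42/22.5 = 0.2853
P(N ≥ n) = ρ^n = 0.2853^2 = 0.081415

Final: 0.081415


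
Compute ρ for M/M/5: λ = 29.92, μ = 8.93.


ρ = λ/(cμ) = 29.92/(5·8.93) = 29.92/44.65 = 0.6701

Final: 0.6701


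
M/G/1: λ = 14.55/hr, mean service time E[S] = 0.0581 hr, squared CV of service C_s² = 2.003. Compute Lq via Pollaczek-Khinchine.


ρ = λ·E[S] = 14.55·0.0581 = 0.8454
Lq = ρ²(1+C_s²)/(2(1−ρ)) = 0.7146·(1+2.003)/(2·0.1546)
= 0.7146·3.0030/0.3093 = 6.93853

Final: 6.93853


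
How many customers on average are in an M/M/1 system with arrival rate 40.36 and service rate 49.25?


ρ = λ/μ = 40.36/49.25 = 0.8195
L = ρ/(1−ρ) = 0.8195/(1 − 0.8195) = 0.8195/0.1805 = 4.5399

Final: 4.5399


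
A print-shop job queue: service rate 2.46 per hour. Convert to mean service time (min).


Mean service time = 1/μ = 1/2.46 hour = 0.40650 hour
In minutes: 0.40650 × 60 = 24.3902 min

Final: 24.3902 min


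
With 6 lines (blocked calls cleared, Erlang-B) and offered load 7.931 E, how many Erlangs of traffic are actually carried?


B(6,7.931) = 0.385975 (Erlang-B)
Carried load = a(1 − B) = 7.931·(1 − 0.385975) = 7.931·0.614025 = 4.8698 E

Final: 4.8698 Erlangs


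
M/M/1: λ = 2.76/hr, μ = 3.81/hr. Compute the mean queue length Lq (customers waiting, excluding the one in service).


ρ = 2.76/3.81 = 0.7244
Lq = ρ²/(1−ρ) = 0.5248/0.2756 = 1.9042

Final: 1.9042


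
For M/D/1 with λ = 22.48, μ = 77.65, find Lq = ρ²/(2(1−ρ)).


ρ = 22.48/77.65 = 0.2895
M/D/1: Lq = ρ²/(2(1−ρ)) = 0.08381/(2·0.7105) = 0.05898

Final: 0.05898


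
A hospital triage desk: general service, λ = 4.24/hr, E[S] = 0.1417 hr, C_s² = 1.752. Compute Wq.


ρ = λ·E[S] = 4.24·0.1417 = 0.6008
E[S²] = E[S]²(1+C_s²) = 0.1417²·(1+1.752) = 0.055257
Wq = λ·E[S²]/(2(1−ρ)) = 4.24·0.055257/(2·0.3992) = 0.29346 hr

Final: 0.29346 hr


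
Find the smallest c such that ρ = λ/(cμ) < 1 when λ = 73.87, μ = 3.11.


Stability requires cμ > λ ⇔ c > λ/μ.
λ/μ = 73.87/3.11 = 23.7524
Minimum integer c = ⌊23.7524⌋ + 1 = 24
Check: 24·3.11 = 74.64 > 73.87, while 23·3.11 = 71.53 ≤ 73.87

Final: 24 servers


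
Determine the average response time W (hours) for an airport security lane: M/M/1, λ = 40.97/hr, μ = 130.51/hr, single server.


W = 1/(μ−λ) = 1/(130.51 − 40.97) = 1/89.54 = 0.01117 hr

Final: 0.01117 hr


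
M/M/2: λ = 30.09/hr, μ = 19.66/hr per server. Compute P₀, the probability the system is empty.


a = λ/μ = 30.09/19.66 = 1.5305; ρ = a/c = 0.7653
Σ_{k=0}^{1} a^k/k! (terms k=0..1) = 1.00000 + 1.53052 = 2.53052
Tail: a^2/(2!(1−ρ)) = 2.34249/(2·0.2347) = 4.98952
P₀ = 1/(2.53052 + 4.98952) = 1/7.52004 = 0.132978

Final: 0.132978


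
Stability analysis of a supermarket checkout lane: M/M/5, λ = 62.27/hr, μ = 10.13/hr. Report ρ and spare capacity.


Total capacity cμ = 5·10.13 = 50.65/hr
ρ = λ/(cμ) = 62.27/50.65 = 1.2294
Stable ⇔ ρ < 1: NO
Spare capacity = cμ − λ = 50.65 − 62.27 = -11.62/hr

Final: ρ = 1.2294; unstable; margin = -11.62/hr


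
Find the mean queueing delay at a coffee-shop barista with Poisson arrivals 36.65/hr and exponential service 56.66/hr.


ρ = 36.65/56.66 = 0.6468
Wq = ρ/(μ−λ) = 0.6468/(56.66 − 36.65) = 0.6468/20.01 = 0.03233 hr

Final: 0.03233 hr


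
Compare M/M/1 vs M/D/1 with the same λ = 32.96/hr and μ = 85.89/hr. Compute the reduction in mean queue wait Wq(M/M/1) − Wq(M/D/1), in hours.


ρ = 32.96/85.89 = 0.3837
Wq(M/M/1) = ρ/(μ−λ) = 0.3837/52.93 = 0.007250 hr
Wq(M/D/1) = ρ/(2(μ−λ)) = 0.003625 hr
Savings = 0.007250 − 0.003625 = 0.003625 hr

Final: 0.003625 hr


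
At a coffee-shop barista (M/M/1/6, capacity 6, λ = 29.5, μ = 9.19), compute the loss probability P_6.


ρ = λ/μ = 29.5/9.19 = 3.2100
P_K = (1−ρ)ρ^K/(1−ρ^(K+1)) = (-2.2100·1094.054678)/(1 − 3511.927422)
= -2417.872744/-3510.927422 = 0.688671

Final: 0.688671


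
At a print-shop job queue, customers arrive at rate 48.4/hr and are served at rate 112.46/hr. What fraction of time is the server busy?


ρ = λ/μ = 48.4/112.46 = 0.4304

Final: 0.4304


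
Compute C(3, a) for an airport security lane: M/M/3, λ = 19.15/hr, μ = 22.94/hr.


a = λ/μ = 0.8348; ρ = a/3 = 0.2783
P₀ = 0.431489 (from M/M/c formula)
C(c,a) = [a^c/(c!(1−ρ))]·P₀ = [0.58174/(6·0.7217)]·0.431489
= 0.13434·0.431489 = 0.057965

Final: 0.057965


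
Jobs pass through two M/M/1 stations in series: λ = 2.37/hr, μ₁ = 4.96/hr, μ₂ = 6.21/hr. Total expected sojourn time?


Each node sees arrival rate λ = 2.37/hr (tandem ⇒ throughput preserved).
W₁ = 1/(μ₁−λ) = 1/(4.96−2.37) = 0.38610 hr
W₂ = 1/(μ₂−λ) = 1/(6.21−2.37) = 0.26042 hr
W_total = W₁ + W₂ = 0.38610 + 0.26042 = 0.64652 hr

Final: 0.64652 hr


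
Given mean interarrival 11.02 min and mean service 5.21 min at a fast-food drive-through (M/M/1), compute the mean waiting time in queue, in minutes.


λ = 60/11.02 = 5.4446 /hr
μ = 60/5.21 = 11.5163 /hr
ρ = λ/μ = 5.4446/11.5163 = 0.4728
Wq = ρ/(μ−λ) = 0.4728/(11.5163−5.4446) = 0.07787 hr
In minutes: 0.07787·60 = 4.672 min

Final: 4.672 min


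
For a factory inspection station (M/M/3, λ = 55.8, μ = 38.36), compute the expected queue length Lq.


a = λ/μ = 1.4546; ρ = a/3 = 0.4849
P₀ = 0.221803
Lq = P₀·a^c·ρ / (c!·(1−ρ)²) = 0.221803·3.07799·0.4849/(6·0.26535)
= 0.20792

Final: 0.20792


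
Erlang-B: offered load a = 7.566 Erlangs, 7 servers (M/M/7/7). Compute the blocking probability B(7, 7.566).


B(c,a) = (a^c/c!) / Σ_{k=0}^{c} a^k/k!
a^7/7! = 281.600760
Σ terms (k=0..7): 1.00000 + 7.56600 + 28.62218 + 72.18513 + 136.53818 + 206.60957 + 260.53467 + 281.60076 = 994.656493
B = 281.600760/994.656493 = 0.283114

Final: 0.283114


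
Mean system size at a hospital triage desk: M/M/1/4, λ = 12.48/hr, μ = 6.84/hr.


ρ = 12.48/6.84 = 1.8246
L = ρ[1 − (K+1)ρ^K + Kρ^(K+1)] / [(1−ρ)(1−ρ^(K+1))]
Numerator: 1.8246·(1 − 5·11.082403 + 4·20.220525) = 48.296293
Denominator: (-0.8246)·(-19.220525) = 15.848503
L = 48.296293/15.848503 = 3.0474

Final: 3.0474


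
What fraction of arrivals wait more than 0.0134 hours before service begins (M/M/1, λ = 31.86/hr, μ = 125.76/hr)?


ρ = 31.86/125.76 = 0.2533
P(Wq > t) = ρ·e^{−(μ−λ)t} = 0.2533·e^{−1.2583}
= 0.2533·0.284148 = 0.071986

Final: 0.071986


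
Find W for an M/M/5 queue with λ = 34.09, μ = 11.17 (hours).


a = 3.0519; ρ = 0.6104; P₀ = 0.044005
Lq = P₀·a^c·ρ/(c!(1−ρ)²) = 0.39041
Wq = Lq/λ = 0.39041/34.09 = 0.01145 hr
W = Wq + 1/μ = 0.01145 + 0.08953 = 0.10098 hr

Final: 0.10098 hr


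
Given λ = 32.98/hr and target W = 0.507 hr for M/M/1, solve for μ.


W = 1/(μ−λ) ⇒ μ − λ = 1/W = 1/0.507 = 1.9724
μ = λ + 1/W = 32.98 + 1.9724 = 34.9524 per hr

Final: 34.9524 /hr


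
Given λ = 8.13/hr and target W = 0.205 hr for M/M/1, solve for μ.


W = 1/(μ−λ) ⇒ μ − λ = 1/W = 1/0.205 = 4.8780
μ = λ + 1/W = 8.13 + 4.8780 = 13.0080 per hr

Final: 13.0080 /hr


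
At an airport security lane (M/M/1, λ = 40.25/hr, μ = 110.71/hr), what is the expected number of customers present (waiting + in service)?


ρ = λ/μ = 40.25/110.71 = 0.3636
L = ρ/(1−ρ) = 0.3636/(1 − 0.3636) = 0.3636/0.6364 = 0.5712

Final: 0.5712


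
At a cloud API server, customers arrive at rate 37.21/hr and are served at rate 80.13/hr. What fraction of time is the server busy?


ρ = λ/μ = 37.21/80.13 = 0.4644

Final: 0.4644


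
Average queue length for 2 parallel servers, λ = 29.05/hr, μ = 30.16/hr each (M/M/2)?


a = λ/μ = 0.9632; ρ = a/2 = 0.4816
P₀ = 0.349894
Lq = P₀·a^c·ρ / (c!·(1−ρ)²) = 0.349894·0.92775·0.4816/(2·0.26874)
= 0.29086

Final: 0.29086


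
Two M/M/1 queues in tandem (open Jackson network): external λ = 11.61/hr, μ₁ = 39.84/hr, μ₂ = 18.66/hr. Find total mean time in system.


Each node sees arrival rate λ = 11.61/hr (tandem ⇒ throughput preserved).
W₁ = 1/(μ₁−λ) = 1/(39.84−11.61) = 0.03542 hr
W₂ = 1/(μ₂−λ) = 1/(18.66−11.61) = 0.14184 hr
W_total = W₁ + W₂ = 0.03542 + 0.14184 = 0.17727 hr

Final: 0.17727 hr


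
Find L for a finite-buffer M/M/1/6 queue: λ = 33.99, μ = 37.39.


ρ = 33.99/37.39 = 0.9091
L = ρ[1 − (K+1)ρ^K + Kρ^(K+1)] / [(1−ρ)(1−ρ^(K+1))]
Numerator: 0.9091·(1 − 7·0.564383 + 6·0.513062) = 0.116078
Denominator: (0.09093)·(0.486938) = 0.044279
L = 0.116078/0.044279 = 2.6215

Final: 2.6215


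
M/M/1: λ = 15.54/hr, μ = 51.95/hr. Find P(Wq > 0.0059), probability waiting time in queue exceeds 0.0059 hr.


ρ = 15.54/51.95 = 0.2991
P(Wq > t) = ρ·e^{−(μ−λ)t} = 0.2991·e^{−0.2148}
= 0.2991·0.806687 = 0.241307

Final: 0.241307


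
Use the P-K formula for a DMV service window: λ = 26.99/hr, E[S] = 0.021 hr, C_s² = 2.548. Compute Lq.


ρ = λ·E[S] = 26.99·0.021 = 0.5668
Lq = ρ²(1+C_s²)/(2(1−ρ)) = 0.3213·(1+2.548)/(2·0.4332)
= 0.3213·3.5480/0.8664 = 1.31553

Final: 1.31553


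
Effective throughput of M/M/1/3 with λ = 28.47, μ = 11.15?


ρ = 2.5534; P_K = (1−ρ)ρ^3/(1−ρ^4) = 0.623017
λ_eff = λ(1 − P_K) = 28.47·(1 − 0.623017) = 28.47·0.376983 = 10.7327 /hr

Final: 10.7327 /hr


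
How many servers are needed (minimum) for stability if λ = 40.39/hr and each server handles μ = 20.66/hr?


Stability requires cμ > λ ⇔ c > λ/μ.
λ/μ = 40.39/20.66 = 1.9550
Minimum integer c = ⌊1.9550⌋ + 1 = 2
Check: 2·20.66 = 41.32 > 40.39, while 1·20.66 = 20.66 ≤ 40.39

Final: 2 servers
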